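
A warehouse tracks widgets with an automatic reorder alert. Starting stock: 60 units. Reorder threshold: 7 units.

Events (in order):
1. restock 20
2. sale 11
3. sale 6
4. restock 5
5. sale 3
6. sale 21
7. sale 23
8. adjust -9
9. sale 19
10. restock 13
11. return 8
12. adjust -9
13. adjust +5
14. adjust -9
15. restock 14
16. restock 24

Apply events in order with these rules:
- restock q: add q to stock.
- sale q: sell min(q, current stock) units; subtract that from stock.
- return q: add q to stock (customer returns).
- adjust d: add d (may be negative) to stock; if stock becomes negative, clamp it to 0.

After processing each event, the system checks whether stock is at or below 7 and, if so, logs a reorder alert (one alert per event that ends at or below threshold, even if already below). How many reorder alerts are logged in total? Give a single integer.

Answer: 1

Derivation:
Processing events:
Start: stock = 60
  Event 1 (restock 20): 60 + 20 = 80
  Event 2 (sale 11): sell min(11,80)=11. stock: 80 - 11 = 69. total_sold = 11
  Event 3 (sale 6): sell min(6,69)=6. stock: 69 - 6 = 63. total_sold = 17
  Event 4 (restock 5): 63 + 5 = 68
  Event 5 (sale 3): sell min(3,68)=3. stock: 68 - 3 = 65. total_sold = 20
  Event 6 (sale 21): sell min(21,65)=21. stock: 65 - 21 = 44. total_sold = 41
  Event 7 (sale 23): sell min(23,44)=23. stock: 44 - 23 = 21. total_sold = 64
  Event 8 (adjust -9): 21 + -9 = 12
  Event 9 (sale 19): sell min(19,12)=12. stock: 12 - 12 = 0. total_sold = 76
  Event 10 (restock 13): 0 + 13 = 13
  Event 11 (return 8): 13 + 8 = 21
  Event 12 (adjust -9): 21 + -9 = 12
  Event 13 (adjust +5): 12 + 5 = 17
  Event 14 (adjust -9): 17 + -9 = 8
  Event 15 (restock 14): 8 + 14 = 22
  Event 16 (restock 24): 22 + 24 = 46
Final: stock = 46, total_sold = 76

Checking against threshold 7:
  After event 1: stock=80 > 7
  After event 2: stock=69 > 7
  After event 3: stock=63 > 7
  After event 4: stock=68 > 7
  After event 5: stock=65 > 7
  After event 6: stock=44 > 7
  After event 7: stock=21 > 7
  After event 8: stock=12 > 7
  After event 9: stock=0 <= 7 -> ALERT
  After event 10: stock=13 > 7
  After event 11: stock=21 > 7
  After event 12: stock=12 > 7
  After event 13: stock=17 > 7
  After event 14: stock=8 > 7
  After event 15: stock=22 > 7
  After event 16: stock=46 > 7
Alert events: [9]. Count = 1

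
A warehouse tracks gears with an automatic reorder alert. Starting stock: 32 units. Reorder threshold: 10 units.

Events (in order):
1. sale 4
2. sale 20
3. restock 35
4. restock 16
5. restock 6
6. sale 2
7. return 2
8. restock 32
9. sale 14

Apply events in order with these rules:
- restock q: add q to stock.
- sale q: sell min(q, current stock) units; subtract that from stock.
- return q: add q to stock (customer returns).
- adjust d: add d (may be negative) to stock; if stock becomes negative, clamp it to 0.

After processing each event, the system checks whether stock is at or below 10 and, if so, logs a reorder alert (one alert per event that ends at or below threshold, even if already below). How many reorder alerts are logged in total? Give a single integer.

Answer: 1

Derivation:
Processing events:
Start: stock = 32
  Event 1 (sale 4): sell min(4,32)=4. stock: 32 - 4 = 28. total_sold = 4
  Event 2 (sale 20): sell min(20,28)=20. stock: 28 - 20 = 8. total_sold = 24
  Event 3 (restock 35): 8 + 35 = 43
  Event 4 (restock 16): 43 + 16 = 59
  Event 5 (restock 6): 59 + 6 = 65
  Event 6 (sale 2): sell min(2,65)=2. stock: 65 - 2 = 63. total_sold = 26
  Event 7 (return 2): 63 + 2 = 65
  Event 8 (restock 32): 65 + 32 = 97
  Event 9 (sale 14): sell min(14,97)=14. stock: 97 - 14 = 83. total_sold = 40
Final: stock = 83, total_sold = 40

Checking against threshold 10:
  After event 1: stock=28 > 10
  After event 2: stock=8 <= 10 -> ALERT
  After event 3: stock=43 > 10
  After event 4: stock=59 > 10
  After event 5: stock=65 > 10
  After event 6: stock=63 > 10
  After event 7: stock=65 > 10
  After event 8: stock=97 > 10
  After event 9: stock=83 > 10
Alert events: [2]. Count = 1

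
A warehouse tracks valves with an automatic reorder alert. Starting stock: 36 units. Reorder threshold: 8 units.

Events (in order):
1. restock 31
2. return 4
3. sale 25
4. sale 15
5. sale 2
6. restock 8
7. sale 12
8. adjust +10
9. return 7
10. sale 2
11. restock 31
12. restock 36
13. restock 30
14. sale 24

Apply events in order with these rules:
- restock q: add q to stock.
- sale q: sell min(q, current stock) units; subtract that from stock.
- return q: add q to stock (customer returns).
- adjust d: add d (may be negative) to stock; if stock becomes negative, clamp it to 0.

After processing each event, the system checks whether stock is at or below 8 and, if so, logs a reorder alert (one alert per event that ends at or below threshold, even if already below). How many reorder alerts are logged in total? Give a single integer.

Processing events:
Start: stock = 36
  Event 1 (restock 31): 36 + 31 = 67
  Event 2 (return 4): 67 + 4 = 71
  Event 3 (sale 25): sell min(25,71)=25. stock: 71 - 25 = 46. total_sold = 25
  Event 4 (sale 15): sell min(15,46)=15. stock: 46 - 15 = 31. total_sold = 40
  Event 5 (sale 2): sell min(2,31)=2. stock: 31 - 2 = 29. total_sold = 42
  Event 6 (restock 8): 29 + 8 = 37
  Event 7 (sale 12): sell min(12,37)=12. stock: 37 - 12 = 25. total_sold = 54
  Event 8 (adjust +10): 25 + 10 = 35
  Event 9 (return 7): 35 + 7 = 42
  Event 10 (sale 2): sell min(2,42)=2. stock: 42 - 2 = 40. total_sold = 56
  Event 11 (restock 31): 40 + 31 = 71
  Event 12 (restock 36): 71 + 36 = 107
  Event 13 (restock 30): 107 + 30 = 137
  Event 14 (sale 24): sell min(24,137)=24. stock: 137 - 24 = 113. total_sold = 80
Final: stock = 113, total_sold = 80

Checking against threshold 8:
  After event 1: stock=67 > 8
  After event 2: stock=71 > 8
  After event 3: stock=46 > 8
  After event 4: stock=31 > 8
  After event 5: stock=29 > 8
  After event 6: stock=37 > 8
  After event 7: stock=25 > 8
  After event 8: stock=35 > 8
  After event 9: stock=42 > 8
  After event 10: stock=40 > 8
  After event 11: stock=71 > 8
  After event 12: stock=107 > 8
  After event 13: stock=137 > 8
  After event 14: stock=113 > 8
Alert events: []. Count = 0

Answer: 0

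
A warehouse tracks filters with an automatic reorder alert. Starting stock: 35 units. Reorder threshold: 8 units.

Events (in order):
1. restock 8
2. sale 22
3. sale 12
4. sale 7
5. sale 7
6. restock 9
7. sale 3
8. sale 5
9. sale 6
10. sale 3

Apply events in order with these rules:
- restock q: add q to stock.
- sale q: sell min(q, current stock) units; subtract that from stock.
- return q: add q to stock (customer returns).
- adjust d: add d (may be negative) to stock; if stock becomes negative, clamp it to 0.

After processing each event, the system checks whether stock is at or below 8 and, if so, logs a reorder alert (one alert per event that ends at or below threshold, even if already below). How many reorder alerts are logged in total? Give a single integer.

Answer: 6

Derivation:
Processing events:
Start: stock = 35
  Event 1 (restock 8): 35 + 8 = 43
  Event 2 (sale 22): sell min(22,43)=22. stock: 43 - 22 = 21. total_sold = 22
  Event 3 (sale 12): sell min(12,21)=12. stock: 21 - 12 = 9. total_sold = 34
  Event 4 (sale 7): sell min(7,9)=7. stock: 9 - 7 = 2. total_sold = 41
  Event 5 (sale 7): sell min(7,2)=2. stock: 2 - 2 = 0. total_sold = 43
  Event 6 (restock 9): 0 + 9 = 9
  Event 7 (sale 3): sell min(3,9)=3. stock: 9 - 3 = 6. total_sold = 46
  Event 8 (sale 5): sell min(5,6)=5. stock: 6 - 5 = 1. total_sold = 51
  Event 9 (sale 6): sell min(6,1)=1. stock: 1 - 1 = 0. total_sold = 52
  Event 10 (sale 3): sell min(3,0)=0. stock: 0 - 0 = 0. total_sold = 52
Final: stock = 0, total_sold = 52

Checking against threshold 8:
  After event 1: stock=43 > 8
  After event 2: stock=21 > 8
  After event 3: stock=9 > 8
  After event 4: stock=2 <= 8 -> ALERT
  After event 5: stock=0 <= 8 -> ALERT
  After event 6: stock=9 > 8
  After event 7: stock=6 <= 8 -> ALERT
  After event 8: stock=1 <= 8 -> ALERT
  After event 9: stock=0 <= 8 -> ALERT
  After event 10: stock=0 <= 8 -> ALERT
Alert events: [4, 5, 7, 8, 9, 10]. Count = 6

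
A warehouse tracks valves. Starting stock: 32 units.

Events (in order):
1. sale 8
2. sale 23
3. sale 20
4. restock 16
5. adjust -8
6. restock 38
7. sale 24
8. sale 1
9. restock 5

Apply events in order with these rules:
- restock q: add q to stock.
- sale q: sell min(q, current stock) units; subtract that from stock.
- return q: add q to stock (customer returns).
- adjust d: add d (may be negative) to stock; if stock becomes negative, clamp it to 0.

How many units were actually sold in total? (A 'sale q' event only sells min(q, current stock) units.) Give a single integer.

Processing events:
Start: stock = 32
  Event 1 (sale 8): sell min(8,32)=8. stock: 32 - 8 = 24. total_sold = 8
  Event 2 (sale 23): sell min(23,24)=23. stock: 24 - 23 = 1. total_sold = 31
  Event 3 (sale 20): sell min(20,1)=1. stock: 1 - 1 = 0. total_sold = 32
  Event 4 (restock 16): 0 + 16 = 16
  Event 5 (adjust -8): 16 + -8 = 8
  Event 6 (restock 38): 8 + 38 = 46
  Event 7 (sale 24): sell min(24,46)=24. stock: 46 - 24 = 22. total_sold = 56
  Event 8 (sale 1): sell min(1,22)=1. stock: 22 - 1 = 21. total_sold = 57
  Event 9 (restock 5): 21 + 5 = 26
Final: stock = 26, total_sold = 57

Answer: 57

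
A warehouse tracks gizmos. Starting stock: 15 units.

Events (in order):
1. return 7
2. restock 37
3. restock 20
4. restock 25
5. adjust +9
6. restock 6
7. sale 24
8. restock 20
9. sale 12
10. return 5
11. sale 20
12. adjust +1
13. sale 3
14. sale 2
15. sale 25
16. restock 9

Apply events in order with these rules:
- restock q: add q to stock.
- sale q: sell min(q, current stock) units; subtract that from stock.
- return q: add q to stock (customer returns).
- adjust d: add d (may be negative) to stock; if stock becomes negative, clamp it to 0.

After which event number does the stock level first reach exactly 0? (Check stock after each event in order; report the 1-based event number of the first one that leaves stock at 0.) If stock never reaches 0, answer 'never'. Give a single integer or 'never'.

Answer: never

Derivation:
Processing events:
Start: stock = 15
  Event 1 (return 7): 15 + 7 = 22
  Event 2 (restock 37): 22 + 37 = 59
  Event 3 (restock 20): 59 + 20 = 79
  Event 4 (restock 25): 79 + 25 = 104
  Event 5 (adjust +9): 104 + 9 = 113
  Event 6 (restock 6): 113 + 6 = 119
  Event 7 (sale 24): sell min(24,119)=24. stock: 119 - 24 = 95. total_sold = 24
  Event 8 (restock 20): 95 + 20 = 115
  Event 9 (sale 12): sell min(12,115)=12. stock: 115 - 12 = 103. total_sold = 36
  Event 10 (return 5): 103 + 5 = 108
  Event 11 (sale 20): sell min(20,108)=20. stock: 108 - 20 = 88. total_sold = 56
  Event 12 (adjust +1): 88 + 1 = 89
  Event 13 (sale 3): sell min(3,89)=3. stock: 89 - 3 = 86. total_sold = 59
  Event 14 (sale 2): sell min(2,86)=2. stock: 86 - 2 = 84. total_sold = 61
  Event 15 (sale 25): sell min(25,84)=25. stock: 84 - 25 = 59. total_sold = 86
  Event 16 (restock 9): 59 + 9 = 68
Final: stock = 68, total_sold = 86

Stock never reaches 0.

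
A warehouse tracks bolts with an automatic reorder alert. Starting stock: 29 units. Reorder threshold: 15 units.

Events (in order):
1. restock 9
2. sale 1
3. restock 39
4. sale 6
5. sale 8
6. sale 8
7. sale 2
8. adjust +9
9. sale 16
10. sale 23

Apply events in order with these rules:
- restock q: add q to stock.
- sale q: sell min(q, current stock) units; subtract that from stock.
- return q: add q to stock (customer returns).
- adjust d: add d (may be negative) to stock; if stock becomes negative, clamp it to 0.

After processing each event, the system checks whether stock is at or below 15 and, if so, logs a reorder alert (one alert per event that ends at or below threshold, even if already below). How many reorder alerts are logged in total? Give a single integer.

Answer: 0

Derivation:
Processing events:
Start: stock = 29
  Event 1 (restock 9): 29 + 9 = 38
  Event 2 (sale 1): sell min(1,38)=1. stock: 38 - 1 = 37. total_sold = 1
  Event 3 (restock 39): 37 + 39 = 76
  Event 4 (sale 6): sell min(6,76)=6. stock: 76 - 6 = 70. total_sold = 7
  Event 5 (sale 8): sell min(8,70)=8. stock: 70 - 8 = 62. total_sold = 15
  Event 6 (sale 8): sell min(8,62)=8. stock: 62 - 8 = 54. total_sold = 23
  Event 7 (sale 2): sell min(2,54)=2. stock: 54 - 2 = 52. total_sold = 25
  Event 8 (adjust +9): 52 + 9 = 61
  Event 9 (sale 16): sell min(16,61)=16. stock: 61 - 16 = 45. total_sold = 41
  Event 10 (sale 23): sell min(23,45)=23. stock: 45 - 23 = 22. total_sold = 64
Final: stock = 22, total_sold = 64

Checking against threshold 15:
  After event 1: stock=38 > 15
  After event 2: stock=37 > 15
  After event 3: stock=76 > 15
  After event 4: stock=70 > 15
  After event 5: stock=62 > 15
  After event 6: stock=54 > 15
  After event 7: stock=52 > 15
  After event 8: stock=61 > 15
  After event 9: stock=45 > 15
  After event 10: stock=22 > 15
Alert events: []. Count = 0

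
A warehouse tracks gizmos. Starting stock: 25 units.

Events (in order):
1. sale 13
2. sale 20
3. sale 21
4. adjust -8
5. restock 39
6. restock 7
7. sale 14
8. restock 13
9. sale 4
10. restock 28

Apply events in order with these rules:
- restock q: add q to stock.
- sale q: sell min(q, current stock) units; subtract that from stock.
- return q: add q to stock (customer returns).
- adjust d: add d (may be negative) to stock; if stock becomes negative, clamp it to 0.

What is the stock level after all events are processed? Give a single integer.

Processing events:
Start: stock = 25
  Event 1 (sale 13): sell min(13,25)=13. stock: 25 - 13 = 12. total_sold = 13
  Event 2 (sale 20): sell min(20,12)=12. stock: 12 - 12 = 0. total_sold = 25
  Event 3 (sale 21): sell min(21,0)=0. stock: 0 - 0 = 0. total_sold = 25
  Event 4 (adjust -8): 0 + -8 = 0 (clamped to 0)
  Event 5 (restock 39): 0 + 39 = 39
  Event 6 (restock 7): 39 + 7 = 46
  Event 7 (sale 14): sell min(14,46)=14. stock: 46 - 14 = 32. total_sold = 39
  Event 8 (restock 13): 32 + 13 = 45
  Event 9 (sale 4): sell min(4,45)=4. stock: 45 - 4 = 41. total_sold = 43
  Event 10 (restock 28): 41 + 28 = 69
Final: stock = 69, total_sold = 43

Answer: 69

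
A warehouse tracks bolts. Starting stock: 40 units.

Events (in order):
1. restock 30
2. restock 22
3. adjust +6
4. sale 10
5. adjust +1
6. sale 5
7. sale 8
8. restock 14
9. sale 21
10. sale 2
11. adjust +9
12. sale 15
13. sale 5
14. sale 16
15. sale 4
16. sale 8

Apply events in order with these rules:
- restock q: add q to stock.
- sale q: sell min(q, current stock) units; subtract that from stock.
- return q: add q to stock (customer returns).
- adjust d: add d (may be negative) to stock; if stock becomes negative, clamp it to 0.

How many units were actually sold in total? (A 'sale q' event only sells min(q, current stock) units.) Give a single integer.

Processing events:
Start: stock = 40
  Event 1 (restock 30): 40 + 30 = 70
  Event 2 (restock 22): 70 + 22 = 92
  Event 3 (adjust +6): 92 + 6 = 98
  Event 4 (sale 10): sell min(10,98)=10. stock: 98 - 10 = 88. total_sold = 10
  Event 5 (adjust +1): 88 + 1 = 89
  Event 6 (sale 5): sell min(5,89)=5. stock: 89 - 5 = 84. total_sold = 15
  Event 7 (sale 8): sell min(8,84)=8. stock: 84 - 8 = 76. total_sold = 23
  Event 8 (restock 14): 76 + 14 = 90
  Event 9 (sale 21): sell min(21,90)=21. stock: 90 - 21 = 69. total_sold = 44
  Event 10 (sale 2): sell min(2,69)=2. stock: 69 - 2 = 67. total_sold = 46
  Event 11 (adjust +9): 67 + 9 = 76
  Event 12 (sale 15): sell min(15,76)=15. stock: 76 - 15 = 61. total_sold = 61
  Event 13 (sale 5): sell min(5,61)=5. stock: 61 - 5 = 56. total_sold = 66
  Event 14 (sale 16): sell min(16,56)=16. stock: 56 - 16 = 40. total_sold = 82
  Event 15 (sale 4): sell min(4,40)=4. stock: 40 - 4 = 36. total_sold = 86
  Event 16 (sale 8): sell min(8,36)=8. stock: 36 - 8 = 28. total_sold = 94
Final: stock = 28, total_sold = 94

Answer: 94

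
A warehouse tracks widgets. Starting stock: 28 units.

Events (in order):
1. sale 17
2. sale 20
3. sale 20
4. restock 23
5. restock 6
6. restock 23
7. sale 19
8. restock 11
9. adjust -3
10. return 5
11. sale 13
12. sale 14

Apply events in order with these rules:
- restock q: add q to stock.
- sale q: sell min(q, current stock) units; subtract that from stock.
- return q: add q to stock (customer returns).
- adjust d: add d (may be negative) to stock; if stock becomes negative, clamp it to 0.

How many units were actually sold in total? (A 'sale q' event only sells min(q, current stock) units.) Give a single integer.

Processing events:
Start: stock = 28
  Event 1 (sale 17): sell min(17,28)=17. stock: 28 - 17 = 11. total_sold = 17
  Event 2 (sale 20): sell min(20,11)=11. stock: 11 - 11 = 0. total_sold = 28
  Event 3 (sale 20): sell min(20,0)=0. stock: 0 - 0 = 0. total_sold = 28
  Event 4 (restock 23): 0 + 23 = 23
  Event 5 (restock 6): 23 + 6 = 29
  Event 6 (restock 23): 29 + 23 = 52
  Event 7 (sale 19): sell min(19,52)=19. stock: 52 - 19 = 33. total_sold = 47
  Event 8 (restock 11): 33 + 11 = 44
  Event 9 (adjust -3): 44 + -3 = 41
  Event 10 (return 5): 41 + 5 = 46
  Event 11 (sale 13): sell min(13,46)=13. stock: 46 - 13 = 33. total_sold = 60
  Event 12 (sale 14): sell min(14,33)=14. stock: 33 - 14 = 19. total_sold = 74
Final: stock = 19, total_sold = 74

Answer: 74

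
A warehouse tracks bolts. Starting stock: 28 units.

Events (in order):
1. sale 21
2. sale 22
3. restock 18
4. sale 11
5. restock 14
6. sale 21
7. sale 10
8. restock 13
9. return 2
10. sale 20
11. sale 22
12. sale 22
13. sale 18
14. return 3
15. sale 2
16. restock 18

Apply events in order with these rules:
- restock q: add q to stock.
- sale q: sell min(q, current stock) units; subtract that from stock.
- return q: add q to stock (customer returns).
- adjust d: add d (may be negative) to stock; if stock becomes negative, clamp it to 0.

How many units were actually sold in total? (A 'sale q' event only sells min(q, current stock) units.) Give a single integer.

Processing events:
Start: stock = 28
  Event 1 (sale 21): sell min(21,28)=21. stock: 28 - 21 = 7. total_sold = 21
  Event 2 (sale 22): sell min(22,7)=7. stock: 7 - 7 = 0. total_sold = 28
  Event 3 (restock 18): 0 + 18 = 18
  Event 4 (sale 11): sell min(11,18)=11. stock: 18 - 11 = 7. total_sold = 39
  Event 5 (restock 14): 7 + 14 = 21
  Event 6 (sale 21): sell min(21,21)=21. stock: 21 - 21 = 0. total_sold = 60
  Event 7 (sale 10): sell min(10,0)=0. stock: 0 - 0 = 0. total_sold = 60
  Event 8 (restock 13): 0 + 13 = 13
  Event 9 (return 2): 13 + 2 = 15
  Event 10 (sale 20): sell min(20,15)=15. stock: 15 - 15 = 0. total_sold = 75
  Event 11 (sale 22): sell min(22,0)=0. stock: 0 - 0 = 0. total_sold = 75
  Event 12 (sale 22): sell min(22,0)=0. stock: 0 - 0 = 0. total_sold = 75
  Event 13 (sale 18): sell min(18,0)=0. stock: 0 - 0 = 0. total_sold = 75
  Event 14 (return 3): 0 + 3 = 3
  Event 15 (sale 2): sell min(2,3)=2. stock: 3 - 2 = 1. total_sold = 77
  Event 16 (restock 18): 1 + 18 = 19
Final: stock = 19, total_sold = 77

Answer: 77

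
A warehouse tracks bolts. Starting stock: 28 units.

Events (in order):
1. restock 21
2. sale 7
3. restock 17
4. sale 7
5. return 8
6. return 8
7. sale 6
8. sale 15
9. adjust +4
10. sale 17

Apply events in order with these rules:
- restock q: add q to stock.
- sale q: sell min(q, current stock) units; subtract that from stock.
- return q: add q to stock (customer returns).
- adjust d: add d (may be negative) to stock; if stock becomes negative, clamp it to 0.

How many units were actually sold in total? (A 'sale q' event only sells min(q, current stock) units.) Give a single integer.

Answer: 52

Derivation:
Processing events:
Start: stock = 28
  Event 1 (restock 21): 28 + 21 = 49
  Event 2 (sale 7): sell min(7,49)=7. stock: 49 - 7 = 42. total_sold = 7
  Event 3 (restock 17): 42 + 17 = 59
  Event 4 (sale 7): sell min(7,59)=7. stock: 59 - 7 = 52. total_sold = 14
  Event 5 (return 8): 52 + 8 = 60
  Event 6 (return 8): 60 + 8 = 68
  Event 7 (sale 6): sell min(6,68)=6. stock: 68 - 6 = 62. total_sold = 20
  Event 8 (sale 15): sell min(15,62)=15. stock: 62 - 15 = 47. total_sold = 35
  Event 9 (adjust +4): 47 + 4 = 51
  Event 10 (sale 17): sell min(17,51)=17. stock: 51 - 17 = 34. total_sold = 52
Final: stock = 34, total_sold = 52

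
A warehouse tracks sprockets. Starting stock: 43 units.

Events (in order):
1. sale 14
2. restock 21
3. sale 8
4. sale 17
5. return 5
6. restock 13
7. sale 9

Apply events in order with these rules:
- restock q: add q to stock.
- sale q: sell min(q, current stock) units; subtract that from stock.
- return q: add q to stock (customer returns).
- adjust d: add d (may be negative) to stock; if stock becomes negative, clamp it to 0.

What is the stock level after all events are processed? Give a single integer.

Processing events:
Start: stock = 43
  Event 1 (sale 14): sell min(14,43)=14. stock: 43 - 14 = 29. total_sold = 14
  Event 2 (restock 21): 29 + 21 = 50
  Event 3 (sale 8): sell min(8,50)=8. stock: 50 - 8 = 42. total_sold = 22
  Event 4 (sale 17): sell min(17,42)=17. stock: 42 - 17 = 25. total_sold = 39
  Event 5 (return 5): 25 + 5 = 30
  Event 6 (restock 13): 30 + 13 = 43
  Event 7 (sale 9): sell min(9,43)=9. stock: 43 - 9 = 34. total_sold = 48
Final: stock = 34, total_sold = 48

Answer: 34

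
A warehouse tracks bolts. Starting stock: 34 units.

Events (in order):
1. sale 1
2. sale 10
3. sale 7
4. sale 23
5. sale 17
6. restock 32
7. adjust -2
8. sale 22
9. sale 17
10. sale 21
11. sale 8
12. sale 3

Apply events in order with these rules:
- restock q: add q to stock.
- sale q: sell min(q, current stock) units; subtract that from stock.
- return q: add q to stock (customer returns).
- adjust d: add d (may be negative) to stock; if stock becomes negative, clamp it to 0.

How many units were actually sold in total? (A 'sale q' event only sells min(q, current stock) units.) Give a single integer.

Processing events:
Start: stock = 34
  Event 1 (sale 1): sell min(1,34)=1. stock: 34 - 1 = 33. total_sold = 1
  Event 2 (sale 10): sell min(10,33)=10. stock: 33 - 10 = 23. total_sold = 11
  Event 3 (sale 7): sell min(7,23)=7. stock: 23 - 7 = 16. total_sold = 18
  Event 4 (sale 23): sell min(23,16)=16. stock: 16 - 16 = 0. total_sold = 34
  Event 5 (sale 17): sell min(17,0)=0. stock: 0 - 0 = 0. total_sold = 34
  Event 6 (restock 32): 0 + 32 = 32
  Event 7 (adjust -2): 32 + -2 = 30
  Event 8 (sale 22): sell min(22,30)=22. stock: 30 - 22 = 8. total_sold = 56
  Event 9 (sale 17): sell min(17,8)=8. stock: 8 - 8 = 0. total_sold = 64
  Event 10 (sale 21): sell min(21,0)=0. stock: 0 - 0 = 0. total_sold = 64
  Event 11 (sale 8): sell min(8,0)=0. stock: 0 - 0 = 0. total_sold = 64
  Event 12 (sale 3): sell min(3,0)=0. stock: 0 - 0 = 0. total_sold = 64
Final: stock = 0, total_sold = 64

Answer: 64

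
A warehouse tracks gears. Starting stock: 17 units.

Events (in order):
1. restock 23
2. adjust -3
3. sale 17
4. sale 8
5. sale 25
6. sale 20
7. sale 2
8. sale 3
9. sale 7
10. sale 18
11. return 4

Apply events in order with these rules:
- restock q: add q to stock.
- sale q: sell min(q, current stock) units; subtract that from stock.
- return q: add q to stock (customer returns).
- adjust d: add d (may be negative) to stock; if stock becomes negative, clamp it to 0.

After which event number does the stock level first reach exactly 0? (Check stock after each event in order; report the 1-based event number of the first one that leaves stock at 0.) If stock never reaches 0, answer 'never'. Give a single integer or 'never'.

Answer: 5

Derivation:
Processing events:
Start: stock = 17
  Event 1 (restock 23): 17 + 23 = 40
  Event 2 (adjust -3): 40 + -3 = 37
  Event 3 (sale 17): sell min(17,37)=17. stock: 37 - 17 = 20. total_sold = 17
  Event 4 (sale 8): sell min(8,20)=8. stock: 20 - 8 = 12. total_sold = 25
  Event 5 (sale 25): sell min(25,12)=12. stock: 12 - 12 = 0. total_sold = 37
  Event 6 (sale 20): sell min(20,0)=0. stock: 0 - 0 = 0. total_sold = 37
  Event 7 (sale 2): sell min(2,0)=0. stock: 0 - 0 = 0. total_sold = 37
  Event 8 (sale 3): sell min(3,0)=0. stock: 0 - 0 = 0. total_sold = 37
  Event 9 (sale 7): sell min(7,0)=0. stock: 0 - 0 = 0. total_sold = 37
  Event 10 (sale 18): sell min(18,0)=0. stock: 0 - 0 = 0. total_sold = 37
  Event 11 (return 4): 0 + 4 = 4
Final: stock = 4, total_sold = 37

First zero at event 5.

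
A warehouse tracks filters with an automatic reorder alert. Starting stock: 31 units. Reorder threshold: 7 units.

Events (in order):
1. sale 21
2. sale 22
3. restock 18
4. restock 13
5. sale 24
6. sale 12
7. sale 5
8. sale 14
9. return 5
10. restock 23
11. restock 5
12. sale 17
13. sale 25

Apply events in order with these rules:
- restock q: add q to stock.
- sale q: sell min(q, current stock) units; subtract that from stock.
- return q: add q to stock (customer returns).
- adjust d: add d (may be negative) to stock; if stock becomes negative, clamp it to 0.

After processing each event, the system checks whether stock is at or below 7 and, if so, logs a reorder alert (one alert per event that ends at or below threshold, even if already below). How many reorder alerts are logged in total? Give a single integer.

Processing events:
Start: stock = 31
  Event 1 (sale 21): sell min(21,31)=21. stock: 31 - 21 = 10. total_sold = 21
  Event 2 (sale 22): sell min(22,10)=10. stock: 10 - 10 = 0. total_sold = 31
  Event 3 (restock 18): 0 + 18 = 18
  Event 4 (restock 13): 18 + 13 = 31
  Event 5 (sale 24): sell min(24,31)=24. stock: 31 - 24 = 7. total_sold = 55
  Event 6 (sale 12): sell min(12,7)=7. stock: 7 - 7 = 0. total_sold = 62
  Event 7 (sale 5): sell min(5,0)=0. stock: 0 - 0 = 0. total_sold = 62
  Event 8 (sale 14): sell min(14,0)=0. stock: 0 - 0 = 0. total_sold = 62
  Event 9 (return 5): 0 + 5 = 5
  Event 10 (restock 23): 5 + 23 = 28
  Event 11 (restock 5): 28 + 5 = 33
  Event 12 (sale 17): sell min(17,33)=17. stock: 33 - 17 = 16. total_sold = 79
  Event 13 (sale 25): sell min(25,16)=16. stock: 16 - 16 = 0. total_sold = 95
Final: stock = 0, total_sold = 95

Checking against threshold 7:
  After event 1: stock=10 > 7
  After event 2: stock=0 <= 7 -> ALERT
  After event 3: stock=18 > 7
  After event 4: stock=31 > 7
  After event 5: stock=7 <= 7 -> ALERT
  After event 6: stock=0 <= 7 -> ALERT
  After event 7: stock=0 <= 7 -> ALERT
  After event 8: stock=0 <= 7 -> ALERT
  After event 9: stock=5 <= 7 -> ALERT
  After event 10: stock=28 > 7
  After event 11: stock=33 > 7
  After event 12: stock=16 > 7
  After event 13: stock=0 <= 7 -> ALERT
Alert events: [2, 5, 6, 7, 8, 9, 13]. Count = 7

Answer: 7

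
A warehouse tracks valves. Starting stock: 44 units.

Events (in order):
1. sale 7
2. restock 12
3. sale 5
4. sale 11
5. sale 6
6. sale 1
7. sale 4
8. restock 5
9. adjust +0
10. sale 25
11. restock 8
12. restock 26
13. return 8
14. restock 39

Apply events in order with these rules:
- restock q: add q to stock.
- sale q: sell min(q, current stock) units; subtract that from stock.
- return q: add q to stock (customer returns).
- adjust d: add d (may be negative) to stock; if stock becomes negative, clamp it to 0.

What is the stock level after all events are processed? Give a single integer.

Answer: 83

Derivation:
Processing events:
Start: stock = 44
  Event 1 (sale 7): sell min(7,44)=7. stock: 44 - 7 = 37. total_sold = 7
  Event 2 (restock 12): 37 + 12 = 49
  Event 3 (sale 5): sell min(5,49)=5. stock: 49 - 5 = 44. total_sold = 12
  Event 4 (sale 11): sell min(11,44)=11. stock: 44 - 11 = 33. total_sold = 23
  Event 5 (sale 6): sell min(6,33)=6. stock: 33 - 6 = 27. total_sold = 29
  Event 6 (sale 1): sell min(1,27)=1. stock: 27 - 1 = 26. total_sold = 30
  Event 7 (sale 4): sell min(4,26)=4. stock: 26 - 4 = 22. total_sold = 34
  Event 8 (restock 5): 22 + 5 = 27
  Event 9 (adjust +0): 27 + 0 = 27
  Event 10 (sale 25): sell min(25,27)=25. stock: 27 - 25 = 2. total_sold = 59
  Event 11 (restock 8): 2 + 8 = 10
  Event 12 (restock 26): 10 + 26 = 36
  Event 13 (return 8): 36 + 8 = 44
  Event 14 (restock 39): 44 + 39 = 83
Final: stock = 83, total_sold = 59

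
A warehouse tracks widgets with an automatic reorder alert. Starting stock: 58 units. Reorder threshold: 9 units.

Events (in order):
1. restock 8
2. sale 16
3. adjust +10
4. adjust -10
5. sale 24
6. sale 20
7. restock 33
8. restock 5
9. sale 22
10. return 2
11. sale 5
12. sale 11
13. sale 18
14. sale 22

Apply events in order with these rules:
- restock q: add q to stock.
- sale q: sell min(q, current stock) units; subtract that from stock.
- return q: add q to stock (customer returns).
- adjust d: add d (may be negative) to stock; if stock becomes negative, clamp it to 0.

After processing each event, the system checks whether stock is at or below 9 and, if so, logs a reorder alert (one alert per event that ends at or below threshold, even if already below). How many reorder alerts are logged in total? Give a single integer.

Processing events:
Start: stock = 58
  Event 1 (restock 8): 58 + 8 = 66
  Event 2 (sale 16): sell min(16,66)=16. stock: 66 - 16 = 50. total_sold = 16
  Event 3 (adjust +10): 50 + 10 = 60
  Event 4 (adjust -10): 60 + -10 = 50
  Event 5 (sale 24): sell min(24,50)=24. stock: 50 - 24 = 26. total_sold = 40
  Event 6 (sale 20): sell min(20,26)=20. stock: 26 - 20 = 6. total_sold = 60
  Event 7 (restock 33): 6 + 33 = 39
  Event 8 (restock 5): 39 + 5 = 44
  Event 9 (sale 22): sell min(22,44)=22. stock: 44 - 22 = 22. total_sold = 82
  Event 10 (return 2): 22 + 2 = 24
  Event 11 (sale 5): sell min(5,24)=5. stock: 24 - 5 = 19. total_sold = 87
  Event 12 (sale 11): sell min(11,19)=11. stock: 19 - 11 = 8. total_sold = 98
  Event 13 (sale 18): sell min(18,8)=8. stock: 8 - 8 = 0. total_sold = 106
  Event 14 (sale 22): sell min(22,0)=0. stock: 0 - 0 = 0. total_sold = 106
Final: stock = 0, total_sold = 106

Checking against threshold 9:
  After event 1: stock=66 > 9
  After event 2: stock=50 > 9
  After event 3: stock=60 > 9
  After event 4: stock=50 > 9
  After event 5: stock=26 > 9
  After event 6: stock=6 <= 9 -> ALERT
  After event 7: stock=39 > 9
  After event 8: stock=44 > 9
  After event 9: stock=22 > 9
  After event 10: stock=24 > 9
  After event 11: stock=19 > 9
  After event 12: stock=8 <= 9 -> ALERT
  After event 13: stock=0 <= 9 -> ALERT
  After event 14: stock=0 <= 9 -> ALERT
Alert events: [6, 12, 13, 14]. Count = 4

Answer: 4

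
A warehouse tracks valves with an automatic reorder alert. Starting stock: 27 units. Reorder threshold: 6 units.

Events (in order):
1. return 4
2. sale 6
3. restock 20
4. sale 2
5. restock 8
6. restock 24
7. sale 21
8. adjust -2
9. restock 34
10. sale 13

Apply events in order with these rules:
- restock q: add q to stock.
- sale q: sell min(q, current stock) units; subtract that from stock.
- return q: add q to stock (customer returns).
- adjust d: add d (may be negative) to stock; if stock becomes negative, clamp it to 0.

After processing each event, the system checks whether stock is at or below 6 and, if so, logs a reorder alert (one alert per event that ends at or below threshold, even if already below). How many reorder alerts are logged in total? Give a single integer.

Answer: 0

Derivation:
Processing events:
Start: stock = 27
  Event 1 (return 4): 27 + 4 = 31
  Event 2 (sale 6): sell min(6,31)=6. stock: 31 - 6 = 25. total_sold = 6
  Event 3 (restock 20): 25 + 20 = 45
  Event 4 (sale 2): sell min(2,45)=2. stock: 45 - 2 = 43. total_sold = 8
  Event 5 (restock 8): 43 + 8 = 51
  Event 6 (restock 24): 51 + 24 = 75
  Event 7 (sale 21): sell min(21,75)=21. stock: 75 - 21 = 54. total_sold = 29
  Event 8 (adjust -2): 54 + -2 = 52
  Event 9 (restock 34): 52 + 34 = 86
  Event 10 (sale 13): sell min(13,86)=13. stock: 86 - 13 = 73. total_sold = 42
Final: stock = 73, total_sold = 42

Checking against threshold 6:
  After event 1: stock=31 > 6
  After event 2: stock=25 > 6
  After event 3: stock=45 > 6
  After event 4: stock=43 > 6
  After event 5: stock=51 > 6
  After event 6: stock=75 > 6
  After event 7: stock=54 > 6
  After event 8: stock=52 > 6
  After event 9: stock=86 > 6
  After event 10: stock=73 > 6
Alert events: []. Count = 0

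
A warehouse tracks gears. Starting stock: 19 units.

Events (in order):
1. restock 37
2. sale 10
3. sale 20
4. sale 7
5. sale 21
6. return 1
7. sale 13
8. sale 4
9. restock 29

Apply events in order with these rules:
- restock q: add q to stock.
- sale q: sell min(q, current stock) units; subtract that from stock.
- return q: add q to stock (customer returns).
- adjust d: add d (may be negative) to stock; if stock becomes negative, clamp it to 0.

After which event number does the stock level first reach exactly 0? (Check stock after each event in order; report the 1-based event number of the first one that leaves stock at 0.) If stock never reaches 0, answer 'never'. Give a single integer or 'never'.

Processing events:
Start: stock = 19
  Event 1 (restock 37): 19 + 37 = 56
  Event 2 (sale 10): sell min(10,56)=10. stock: 56 - 10 = 46. total_sold = 10
  Event 3 (sale 20): sell min(20,46)=20. stock: 46 - 20 = 26. total_sold = 30
  Event 4 (sale 7): sell min(7,26)=7. stock: 26 - 7 = 19. total_sold = 37
  Event 5 (sale 21): sell min(21,19)=19. stock: 19 - 19 = 0. total_sold = 56
  Event 6 (return 1): 0 + 1 = 1
  Event 7 (sale 13): sell min(13,1)=1. stock: 1 - 1 = 0. total_sold = 57
  Event 8 (sale 4): sell min(4,0)=0. stock: 0 - 0 = 0. total_sold = 57
  Event 9 (restock 29): 0 + 29 = 29
Final: stock = 29, total_sold = 57

First zero at event 5.

Answer: 5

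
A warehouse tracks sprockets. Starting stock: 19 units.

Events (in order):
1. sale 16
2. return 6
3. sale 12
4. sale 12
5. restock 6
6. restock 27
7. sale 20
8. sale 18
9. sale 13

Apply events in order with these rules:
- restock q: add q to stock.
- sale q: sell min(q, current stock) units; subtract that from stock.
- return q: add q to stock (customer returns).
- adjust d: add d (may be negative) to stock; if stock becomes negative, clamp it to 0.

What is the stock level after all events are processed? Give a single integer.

Processing events:
Start: stock = 19
  Event 1 (sale 16): sell min(16,19)=16. stock: 19 - 16 = 3. total_sold = 16
  Event 2 (return 6): 3 + 6 = 9
  Event 3 (sale 12): sell min(12,9)=9. stock: 9 - 9 = 0. total_sold = 25
  Event 4 (sale 12): sell min(12,0)=0. stock: 0 - 0 = 0. total_sold = 25
  Event 5 (restock 6): 0 + 6 = 6
  Event 6 (restock 27): 6 + 27 = 33
  Event 7 (sale 20): sell min(20,33)=20. stock: 33 - 20 = 13. total_sold = 45
  Event 8 (sale 18): sell min(18,13)=13. stock: 13 - 13 = 0. total_sold = 58
  Event 9 (sale 13): sell min(13,0)=0. stock: 0 - 0 = 0. total_sold = 58
Final: stock = 0, total_sold = 58

Answer: 0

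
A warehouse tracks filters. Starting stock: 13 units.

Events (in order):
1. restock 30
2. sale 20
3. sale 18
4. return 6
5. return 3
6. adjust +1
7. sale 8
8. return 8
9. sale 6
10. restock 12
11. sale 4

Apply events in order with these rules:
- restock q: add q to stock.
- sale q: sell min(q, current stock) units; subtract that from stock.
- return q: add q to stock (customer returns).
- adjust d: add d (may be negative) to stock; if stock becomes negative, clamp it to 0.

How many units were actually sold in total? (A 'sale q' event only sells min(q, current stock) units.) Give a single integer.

Processing events:
Start: stock = 13
  Event 1 (restock 30): 13 + 30 = 43
  Event 2 (sale 20): sell min(20,43)=20. stock: 43 - 20 = 23. total_sold = 20
  Event 3 (sale 18): sell min(18,23)=18. stock: 23 - 18 = 5. total_sold = 38
  Event 4 (return 6): 5 + 6 = 11
  Event 5 (return 3): 11 + 3 = 14
  Event 6 (adjust +1): 14 + 1 = 15
  Event 7 (sale 8): sell min(8,15)=8. stock: 15 - 8 = 7. total_sold = 46
  Event 8 (return 8): 7 + 8 = 15
  Event 9 (sale 6): sell min(6,15)=6. stock: 15 - 6 = 9. total_sold = 52
  Event 10 (restock 12): 9 + 12 = 21
  Event 11 (sale 4): sell min(4,21)=4. stock: 21 - 4 = 17. total_sold = 56
Final: stock = 17, total_sold = 56

Answer: 56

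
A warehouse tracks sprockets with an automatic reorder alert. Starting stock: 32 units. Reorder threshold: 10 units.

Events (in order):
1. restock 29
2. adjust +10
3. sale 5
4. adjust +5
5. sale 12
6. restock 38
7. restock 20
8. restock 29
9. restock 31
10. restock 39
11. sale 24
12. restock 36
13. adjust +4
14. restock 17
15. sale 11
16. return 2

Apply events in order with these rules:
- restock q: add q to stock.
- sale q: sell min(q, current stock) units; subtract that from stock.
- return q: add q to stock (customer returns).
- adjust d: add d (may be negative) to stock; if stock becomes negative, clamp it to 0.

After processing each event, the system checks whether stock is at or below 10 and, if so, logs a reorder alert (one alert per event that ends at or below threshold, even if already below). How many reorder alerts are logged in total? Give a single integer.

Answer: 0

Derivation:
Processing events:
Start: stock = 32
  Event 1 (restock 29): 32 + 29 = 61
  Event 2 (adjust +10): 61 + 10 = 71
  Event 3 (sale 5): sell min(5,71)=5. stock: 71 - 5 = 66. total_sold = 5
  Event 4 (adjust +5): 66 + 5 = 71
  Event 5 (sale 12): sell min(12,71)=12. stock: 71 - 12 = 59. total_sold = 17
  Event 6 (restock 38): 59 + 38 = 97
  Event 7 (restock 20): 97 + 20 = 117
  Event 8 (restock 29): 117 + 29 = 146
  Event 9 (restock 31): 146 + 31 = 177
  Event 10 (restock 39): 177 + 39 = 216
  Event 11 (sale 24): sell min(24,216)=24. stock: 216 - 24 = 192. total_sold = 41
  Event 12 (restock 36): 192 + 36 = 228
  Event 13 (adjust +4): 228 + 4 = 232
  Event 14 (restock 17): 232 + 17 = 249
  Event 15 (sale 11): sell min(11,249)=11. stock: 249 - 11 = 238. total_sold = 52
  Event 16 (return 2): 238 + 2 = 240
Final: stock = 240, total_sold = 52

Checking against threshold 10:
  After event 1: stock=61 > 10
  After event 2: stock=71 > 10
  After event 3: stock=66 > 10
  After event 4: stock=71 > 10
  After event 5: stock=59 > 10
  After event 6: stock=97 > 10
  After event 7: stock=117 > 10
  After event 8: stock=146 > 10
  After event 9: stock=177 > 10
  After event 10: stock=216 > 10
  After event 11: stock=192 > 10
  After event 12: stock=228 > 10
  After event 13: stock=232 > 10
  After event 14: stock=249 > 10
  After event 15: stock=238 > 10
  After event 16: stock=240 > 10
Alert events: []. Count = 0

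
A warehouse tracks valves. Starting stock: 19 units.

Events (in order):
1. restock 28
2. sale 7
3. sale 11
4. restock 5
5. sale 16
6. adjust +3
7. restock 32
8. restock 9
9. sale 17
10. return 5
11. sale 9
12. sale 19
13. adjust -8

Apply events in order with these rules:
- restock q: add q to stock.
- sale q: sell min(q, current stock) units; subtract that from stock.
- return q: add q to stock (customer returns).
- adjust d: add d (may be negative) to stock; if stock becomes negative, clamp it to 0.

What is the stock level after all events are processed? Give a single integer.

Answer: 14

Derivation:
Processing events:
Start: stock = 19
  Event 1 (restock 28): 19 + 28 = 47
  Event 2 (sale 7): sell min(7,47)=7. stock: 47 - 7 = 40. total_sold = 7
  Event 3 (sale 11): sell min(11,40)=11. stock: 40 - 11 = 29. total_sold = 18
  Event 4 (restock 5): 29 + 5 = 34
  Event 5 (sale 16): sell min(16,34)=16. stock: 34 - 16 = 18. total_sold = 34
  Event 6 (adjust +3): 18 + 3 = 21
  Event 7 (restock 32): 21 + 32 = 53
  Event 8 (restock 9): 53 + 9 = 62
  Event 9 (sale 17): sell min(17,62)=17. stock: 62 - 17 = 45. total_sold = 51
  Event 10 (return 5): 45 + 5 = 50
  Event 11 (sale 9): sell min(9,50)=9. stock: 50 - 9 = 41. total_sold = 60
  Event 12 (sale 19): sell min(19,41)=19. stock: 41 - 19 = 22. total_sold = 79
  Event 13 (adjust -8): 22 + -8 = 14
Final: stock = 14, total_sold = 79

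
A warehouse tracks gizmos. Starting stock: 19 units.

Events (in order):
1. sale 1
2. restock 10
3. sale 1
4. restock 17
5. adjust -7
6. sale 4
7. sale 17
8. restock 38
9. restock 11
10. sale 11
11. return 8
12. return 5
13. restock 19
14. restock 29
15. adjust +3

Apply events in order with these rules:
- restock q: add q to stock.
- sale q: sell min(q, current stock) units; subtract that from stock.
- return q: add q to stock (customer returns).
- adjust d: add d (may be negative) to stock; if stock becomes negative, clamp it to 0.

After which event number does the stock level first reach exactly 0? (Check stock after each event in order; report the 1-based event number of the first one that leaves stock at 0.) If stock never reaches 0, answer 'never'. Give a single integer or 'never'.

Processing events:
Start: stock = 19
  Event 1 (sale 1): sell min(1,19)=1. stock: 19 - 1 = 18. total_sold = 1
  Event 2 (restock 10): 18 + 10 = 28
  Event 3 (sale 1): sell min(1,28)=1. stock: 28 - 1 = 27. total_sold = 2
  Event 4 (restock 17): 27 + 17 = 44
  Event 5 (adjust -7): 44 + -7 = 37
  Event 6 (sale 4): sell min(4,37)=4. stock: 37 - 4 = 33. total_sold = 6
  Event 7 (sale 17): sell min(17,33)=17. stock: 33 - 17 = 16. total_sold = 23
  Event 8 (restock 38): 16 + 38 = 54
  Event 9 (restock 11): 54 + 11 = 65
  Event 10 (sale 11): sell min(11,65)=11. stock: 65 - 11 = 54. total_sold = 34
  Event 11 (return 8): 54 + 8 = 62
  Event 12 (return 5): 62 + 5 = 67
  Event 13 (restock 19): 67 + 19 = 86
  Event 14 (restock 29): 86 + 29 = 115
  Event 15 (adjust +3): 115 + 3 = 118
Final: stock = 118, total_sold = 34

Stock never reaches 0.

Answer: never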